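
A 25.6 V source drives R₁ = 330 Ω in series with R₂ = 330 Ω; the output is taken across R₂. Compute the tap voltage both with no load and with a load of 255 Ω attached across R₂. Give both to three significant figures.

Open-circuit: V = 25.6 × 330/(330 + 330) = 12.8 V.
With the load, R₂ becomes R₂‖R_L = 143.8 Ω, so V = 25.6 × 143.8/473.8 = 7.77 V.

Unloaded: 12.8 V; loaded: 7.77 V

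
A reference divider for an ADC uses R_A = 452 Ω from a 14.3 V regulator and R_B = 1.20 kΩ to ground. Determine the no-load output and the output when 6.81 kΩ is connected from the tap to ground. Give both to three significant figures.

Unloaded: 10.4 V; loaded: 9.91 V

Open-circuit: V = 14.3 × 1200/(452 + 1200) = 10.4 V.
With the load, R_B becomes R_B‖R_L = 1020 Ω, so V = 14.3 × 1020/1472 = 9.91 V.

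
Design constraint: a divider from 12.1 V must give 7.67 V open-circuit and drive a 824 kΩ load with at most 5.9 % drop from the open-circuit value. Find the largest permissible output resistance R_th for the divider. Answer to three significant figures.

Loading drop = R_th/(R_th + R_L) ≤ 0.0590, so R_th ≤ R_L · ε/(1−ε) = 824 kΩ × 0.0590/0.9410 = 51.7 kΩ.
(Any R1, R2 with R2/(R1+R2) = 0.634 and R1‖R2 ≤ 51.7 kΩ will meet the spec.)

R_th ≤ 51.7 kΩ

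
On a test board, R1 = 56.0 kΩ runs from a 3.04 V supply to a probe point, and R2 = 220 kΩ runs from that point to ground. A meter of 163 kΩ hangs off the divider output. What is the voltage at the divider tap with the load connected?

V_out ≈ 1.90 V

The load sits in parallel with R2: R2‖R_L = (220 × 163) / (220 + 163) = 93.63 kΩ.
V_out = 3.04 × 93.63 / (56.0 + 93.63) = 3.04 × 93.63/149.6 = 1.90 V.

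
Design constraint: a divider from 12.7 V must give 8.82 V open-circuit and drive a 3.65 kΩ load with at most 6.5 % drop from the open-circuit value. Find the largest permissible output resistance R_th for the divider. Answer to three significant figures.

Loading drop = R_th/(R_th + R_L) ≤ 0.0650, so R_th ≤ R_L · ε/(1−ε) = 3.65 kΩ × 0.0650/0.9350 = 254 Ω.
(Any R1, R2 with R2/(R1+R2) = 0.694 and R1‖R2 ≤ 254 Ω will meet the spec.)

R_th ≤ 254 Ω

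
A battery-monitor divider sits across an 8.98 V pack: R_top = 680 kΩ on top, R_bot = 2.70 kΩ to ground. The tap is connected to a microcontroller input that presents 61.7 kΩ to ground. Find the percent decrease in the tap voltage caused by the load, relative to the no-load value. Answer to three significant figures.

4.18 %

The divider's output (Thévenin) resistance is R_top‖R_bot = 2.689 kΩ.
Fractional drop under load = R_th/(R_th + R_L) = 2.689 / (2.689 + 61.7) = 0.04177.
So the output falls by 4.18 %.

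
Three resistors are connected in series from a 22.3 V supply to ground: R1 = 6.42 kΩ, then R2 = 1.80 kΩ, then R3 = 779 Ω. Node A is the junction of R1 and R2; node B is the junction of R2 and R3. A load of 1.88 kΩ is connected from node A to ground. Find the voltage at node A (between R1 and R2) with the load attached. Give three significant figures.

Below node A the series string R2+R3 = 2579 Ω sits in parallel with the 1880 Ω load: 1087 Ω.
V_A = 22.3 × 1087/(6420 + 1087) = 3.23 V.

V ≈ 3.23 V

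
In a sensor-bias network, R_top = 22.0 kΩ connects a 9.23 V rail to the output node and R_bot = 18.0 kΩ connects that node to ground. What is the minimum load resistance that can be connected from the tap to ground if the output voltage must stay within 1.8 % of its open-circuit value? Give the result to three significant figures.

R_L(min) ≈ 540 kΩ

Output resistance R_th = R_top‖R_bot = (22.0 × 18.0)/40.00 = 9.900 kΩ.
The fractional drop is R_th/(R_th + R_L); requiring this ≤ 0.0180 gives R_L ≥ R_th(1/0.0180 − 1) = 9.900 × 54.56 = 540 kΩ.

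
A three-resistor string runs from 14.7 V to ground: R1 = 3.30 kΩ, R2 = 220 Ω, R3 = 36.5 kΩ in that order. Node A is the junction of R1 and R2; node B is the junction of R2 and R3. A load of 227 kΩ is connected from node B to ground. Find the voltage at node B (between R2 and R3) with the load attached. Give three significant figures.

V ≈ 13.2 V

At node B, R3 is in parallel with the load: R3‖R_L = 31440 Ω.
Below node A the resistance is R2 + (R3‖R_L) = 31660 Ω, so V_A = 14.7 × 31660/34960 = 13.31 V.
Then V_B = V_A × (R3‖R_L)/(R2 + R3‖R_L) = 13.31 × 31440/31660 = 13.2 V.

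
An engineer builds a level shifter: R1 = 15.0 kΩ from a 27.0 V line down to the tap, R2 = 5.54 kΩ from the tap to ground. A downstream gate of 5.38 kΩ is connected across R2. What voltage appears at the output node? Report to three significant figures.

The load sits in parallel with R2: R2‖R_L = (5.54 × 5.38) / (5.54 + 5.38) = 2.729 kΩ.
V_out = 27.0 × 2.729 / (15.0 + 2.729) = 27.0 × 2.729/17.73 = 4.16 V.
(Unloaded it would have been 7.28 V.)

V_out ≈ 4.16 V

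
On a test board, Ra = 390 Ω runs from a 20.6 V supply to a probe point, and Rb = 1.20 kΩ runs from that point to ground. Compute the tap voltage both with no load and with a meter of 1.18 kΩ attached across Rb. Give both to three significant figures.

Open-circuit: V = 20.6 × 1200/(390 + 1200) = 15.5 V.
With the load, Rb becomes Rb‖R_L = 595.0 Ω, so V = 20.6 × 595.0/985.0 = 12.4 V.

Unloaded: 15.5 V; loaded: 12.4 V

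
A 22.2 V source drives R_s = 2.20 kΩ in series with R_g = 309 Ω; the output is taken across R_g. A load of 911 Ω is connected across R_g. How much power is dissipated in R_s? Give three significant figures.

Total resistance from the source is R_s + (R_g‖R_L) = 2431 Ω, so I = 22.2/2431 Ω = 9.133 mA.
P = I²·R_s = (9.133 mA)² × 2.20 kΩ = 184 mW.

P ≈ 184 mW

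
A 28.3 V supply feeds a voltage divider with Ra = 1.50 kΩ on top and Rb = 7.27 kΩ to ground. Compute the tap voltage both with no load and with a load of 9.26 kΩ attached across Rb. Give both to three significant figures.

Open-circuit: V = 28.3 × 7.27/(1.50 + 7.27) = 23.5 V.
With the load, Rb becomes Rb‖R_L = 4.073 kΩ, so V = 28.3 × 4.073/5.573 = 20.7 V.

Unloaded: 23.5 V; loaded: 20.7 V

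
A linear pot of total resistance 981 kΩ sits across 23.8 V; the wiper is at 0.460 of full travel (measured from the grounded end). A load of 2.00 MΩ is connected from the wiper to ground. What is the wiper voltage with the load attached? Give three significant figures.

V ≈ 9.76 V

The wiper splits the pot into (1−α)R = 529.7 kΩ above and αR = 451.3 kΩ below.
Lower section ‖ load = 368.2 kΩ.
V_wiper = 23.8 × 368.2/(529.7 + 368.2) = 9.76 V.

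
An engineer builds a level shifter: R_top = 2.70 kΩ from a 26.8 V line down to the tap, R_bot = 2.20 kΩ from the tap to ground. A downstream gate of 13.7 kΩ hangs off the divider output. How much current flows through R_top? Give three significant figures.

R_bot‖R_L = 1.896 kΩ, so the source sees R_top + R_bot‖R_L = 4.596 kΩ.
I = 26.8 V / 4.596 kΩ = 5.83 mA.

I ≈ 5.83 mA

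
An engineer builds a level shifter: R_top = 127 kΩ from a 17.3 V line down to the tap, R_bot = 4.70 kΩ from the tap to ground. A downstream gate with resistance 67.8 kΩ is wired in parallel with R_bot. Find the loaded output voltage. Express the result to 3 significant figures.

The load sits in parallel with R_bot: R_bot‖R_L = (4.70 × 67.8) / (4.70 + 67.8) = 4.395 kΩ.
V_out = 17.3 × 4.395 / (127 + 4.395) = 17.3 × 4.395/131.4 = 0.579 V.
(Unloaded it would have been 0.617 V.)

V_out ≈ 0.579 V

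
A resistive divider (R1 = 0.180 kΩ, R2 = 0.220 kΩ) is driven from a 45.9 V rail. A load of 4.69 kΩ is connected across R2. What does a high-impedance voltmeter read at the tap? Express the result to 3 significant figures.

The load sits in parallel with R2: R2‖R_L = (220 × 4690) / (220 + 4690) = 210.1 Ω.
V_out = 45.9 × 210.1 / (180 + 210.1) = 45.9 × 210.1/390.1 = 24.7 V.
(Unloaded it would have been 25.2 V.)

V_out ≈ 24.7 V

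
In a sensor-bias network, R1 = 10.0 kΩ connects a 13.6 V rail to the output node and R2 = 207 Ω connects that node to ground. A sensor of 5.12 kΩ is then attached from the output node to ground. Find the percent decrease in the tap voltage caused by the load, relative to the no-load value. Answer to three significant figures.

The divider's output (Thévenin) resistance is R1‖R2 = 202.8 Ω.
Fractional drop under load = R_th/(R_th + R_L) = 202.8 / (202.8 + 5120) = 0.03810.
So the output falls by 3.81 %.

3.81 %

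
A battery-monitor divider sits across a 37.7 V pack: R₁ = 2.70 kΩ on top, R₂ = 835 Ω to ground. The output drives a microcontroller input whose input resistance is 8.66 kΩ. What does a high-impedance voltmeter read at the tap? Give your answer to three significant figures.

The load sits in parallel with R₂: R₂‖R_L = (835 × 8660) / (835 + 8660) = 761.6 Ω.
V_out = 37.7 × 761.6 / (2700 + 761.6) = 37.7 × 761.6/3462 = 8.29 V.

V_out ≈ 8.29 V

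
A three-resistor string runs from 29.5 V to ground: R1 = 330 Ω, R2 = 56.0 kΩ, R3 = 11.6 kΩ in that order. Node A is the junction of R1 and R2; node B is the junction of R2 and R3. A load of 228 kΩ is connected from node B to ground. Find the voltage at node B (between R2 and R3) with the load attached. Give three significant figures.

V ≈ 4.83 V

At node B, R3 is in parallel with the load: R3‖R_L = 11040 Ω.
Below node A the resistance is R2 + (R3‖R_L) = 67040 Ω, so V_A = 29.5 × 67040/67370 = 29.36 V.
Then V_B = V_A × (R3‖R_L)/(R2 + R3‖R_L) = 29.36 × 11040/67040 = 4.83 V.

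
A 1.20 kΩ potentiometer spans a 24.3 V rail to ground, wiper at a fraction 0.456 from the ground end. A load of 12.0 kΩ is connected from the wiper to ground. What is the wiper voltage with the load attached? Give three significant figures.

The wiper splits the pot into (1−α)R = 652.8 Ω above and αR = 547.2 Ω below.
Lower section ‖ load = 523.3 Ω.
V_wiper = 24.3 × 523.3/(652.8 + 523.3) = 10.8 V.

V ≈ 10.8 V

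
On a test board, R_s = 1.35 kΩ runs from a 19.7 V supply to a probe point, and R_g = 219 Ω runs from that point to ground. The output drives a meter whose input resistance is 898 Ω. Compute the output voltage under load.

V_out ≈ 2.27 V

The load sits in parallel with R_g: R_g‖R_L = (219 × 898) / (219 + 898) = 176.1 Ω.
V_out = 19.7 × 176.1 / (1350 + 176.1) = 19.7 × 176.1/1526 = 2.27 V.
(Unloaded it would have been 2.75 V.)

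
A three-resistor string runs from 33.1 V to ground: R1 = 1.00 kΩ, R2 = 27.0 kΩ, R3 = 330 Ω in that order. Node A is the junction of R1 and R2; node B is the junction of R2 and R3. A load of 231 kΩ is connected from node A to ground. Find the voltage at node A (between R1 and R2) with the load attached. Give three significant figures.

Below node A the series string R2+R3 = 27330 Ω sits in parallel with the 231000 Ω load: 24440 Ω.
V_A = 33.1 × 24440/(1000 + 24440) = 31.8 V.

V ≈ 31.8 V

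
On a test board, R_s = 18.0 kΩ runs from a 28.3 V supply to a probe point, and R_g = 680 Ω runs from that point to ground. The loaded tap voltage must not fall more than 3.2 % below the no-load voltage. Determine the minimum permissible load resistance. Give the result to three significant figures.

R_L(min) ≈ 19.8 kΩ

Output resistance R_th = R_s‖R_g = (18000 × 680)/18680 = 655.2 Ω.
The fractional drop is R_th/(R_th + R_L); requiring this ≤ 0.0320 gives R_L ≥ R_th(1/0.0320 − 1) = 655.2 × 30.25 = 19.8 kΩ.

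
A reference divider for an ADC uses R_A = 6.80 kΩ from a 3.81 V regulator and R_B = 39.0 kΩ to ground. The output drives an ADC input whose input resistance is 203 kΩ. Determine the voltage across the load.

The load sits in parallel with R_B: R_B‖R_L = (39.0 × 203) / (39.0 + 203) = 32.71 kΩ.
V_out = 3.81 × 32.71 / (6.80 + 32.71) = 3.81 × 32.71/39.51 = 3.15 V.

V_out ≈ 3.15 V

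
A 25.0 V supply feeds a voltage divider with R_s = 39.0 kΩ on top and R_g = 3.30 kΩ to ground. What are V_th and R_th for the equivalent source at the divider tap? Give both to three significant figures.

V_th is the open-circuit tap voltage: 25.0 × 3.30/(39.0 + 3.30) = 1.95 V.
With the supply zeroed, R_s and R_g appear in parallel from the tap: R_th = R_s‖R_g = (39.0 × 3.30)/42.30 = 3.04 kΩ.

V_th = 1.95 V, R_th = 3.04 kΩ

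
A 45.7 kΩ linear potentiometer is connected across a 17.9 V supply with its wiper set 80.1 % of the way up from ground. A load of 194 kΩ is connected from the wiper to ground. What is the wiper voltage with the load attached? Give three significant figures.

V ≈ 13.8 V

The wiper splits the pot into (1−α)R = 9.094 kΩ above and αR = 36.61 kΩ below.
Lower section ‖ load = 30.80 kΩ.
V_wiper = 17.9 × 30.80/(9.094 + 30.80) = 13.8 V.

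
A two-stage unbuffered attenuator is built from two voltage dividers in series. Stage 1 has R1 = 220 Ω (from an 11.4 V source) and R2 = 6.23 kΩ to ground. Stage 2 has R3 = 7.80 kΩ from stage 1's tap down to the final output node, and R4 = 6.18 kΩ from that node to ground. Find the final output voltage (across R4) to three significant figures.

Stage 2 presents R3+R4 = 13980 Ω as a load on stage 1's tap.
Stage 1's lower leg becomes R2‖(R3+R4) = 4310 Ω, so V_mid = 11.4 × 4310/4530 = 10.85 V.
Stage 2 is itself unloaded: V_out = V_mid × R4/(R3+R4) = 10.85 × 6180/13980 = 4.79 V.

V_out ≈ 4.79 V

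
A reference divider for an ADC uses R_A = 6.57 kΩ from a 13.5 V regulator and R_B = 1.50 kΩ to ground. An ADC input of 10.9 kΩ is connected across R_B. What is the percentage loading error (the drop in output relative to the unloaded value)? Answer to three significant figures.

10.1 %

The divider's output (Thévenin) resistance is R_A‖R_B = 1.221 kΩ.
Fractional drop under load = R_th/(R_th + R_L) = 1.221 / (1.221 + 10.9) = 0.1007.
So the output falls by 10.1 %.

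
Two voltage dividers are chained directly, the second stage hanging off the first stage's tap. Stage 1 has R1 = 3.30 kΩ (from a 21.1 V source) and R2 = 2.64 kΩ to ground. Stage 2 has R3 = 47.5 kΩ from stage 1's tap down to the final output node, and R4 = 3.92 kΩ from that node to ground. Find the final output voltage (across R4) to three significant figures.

Stage 2 presents R3+R4 = 51.42 kΩ as a load on stage 1's tap.
Stage 1's lower leg becomes R2‖(R3+R4) = 2.511 kΩ, so V_mid = 21.1 × 2.511/5.811 = 9.118 V.
Stage 2 is itself unloaded: V_out = V_mid × R4/(R3+R4) = 9.118 × 3.92/51.42 = 0.695 V.

V_out ≈ 0.695 V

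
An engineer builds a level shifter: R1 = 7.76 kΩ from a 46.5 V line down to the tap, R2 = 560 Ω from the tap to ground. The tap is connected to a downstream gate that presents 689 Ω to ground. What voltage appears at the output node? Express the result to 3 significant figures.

V_out ≈ 1.78 V

The load sits in parallel with R2: R2‖R_L = (560 × 689) / (560 + 689) = 308.9 Ω.
V_out = 46.5 × 308.9 / (7760 + 308.9) = 46.5 × 308.9/8069 = 1.78 V.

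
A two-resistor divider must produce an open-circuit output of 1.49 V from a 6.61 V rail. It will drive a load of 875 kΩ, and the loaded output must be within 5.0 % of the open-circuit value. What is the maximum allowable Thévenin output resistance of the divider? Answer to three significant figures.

R_th ≤ 46.1 kΩ

Loading drop = R_th/(R_th + R_L) ≤ 0.0500, so R_th ≤ R_L · ε/(1−ε) = 875 kΩ × 0.0500/0.9500 = 46.1 kΩ.
(Any R1, R2 with R2/(R1+R2) = 0.225 and R1‖R2 ≤ 46.1 kΩ will meet the spec.)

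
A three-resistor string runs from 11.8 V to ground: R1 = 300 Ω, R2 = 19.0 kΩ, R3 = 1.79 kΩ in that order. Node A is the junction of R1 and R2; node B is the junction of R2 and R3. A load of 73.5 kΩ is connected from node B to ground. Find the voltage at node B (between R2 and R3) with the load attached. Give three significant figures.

At node B, R3 is in parallel with the load: R3‖R_L = 1747 Ω.
Below node A the resistance is R2 + (R3‖R_L) = 20750 Ω, so V_A = 11.8 × 20750/21050 = 11.63 V.
Then V_B = V_A × (R3‖R_L)/(R2 + R3‖R_L) = 11.63 × 1747/20750 = 0.980 V.

V ≈ 0.980 V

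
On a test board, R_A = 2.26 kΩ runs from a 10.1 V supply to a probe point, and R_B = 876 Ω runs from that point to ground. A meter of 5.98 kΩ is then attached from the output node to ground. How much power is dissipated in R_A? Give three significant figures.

P ≈ 25.2 mW

Total resistance from the source is R_A + (R_B‖R_L) = 3024 Ω, so I = 10.1/3024 Ω = 3.340 mA.
P = I²·R_A = (3.340 mA)² × 2.26 kΩ = 25.2 mW.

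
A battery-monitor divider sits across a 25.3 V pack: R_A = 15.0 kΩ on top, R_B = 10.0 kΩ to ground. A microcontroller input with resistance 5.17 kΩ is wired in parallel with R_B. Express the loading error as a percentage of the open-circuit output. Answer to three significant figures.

Unloaded V = 25.3 × 10.0/25.00 = 10.12 V.
Loaded: R_B‖R_L = 3.408 kΩ, giving V = 25.3 × 3.408/18.41 = 4.684 V.
Drop = (10.12 − 4.684) / 10.12 = 53.7 %.

53.7 %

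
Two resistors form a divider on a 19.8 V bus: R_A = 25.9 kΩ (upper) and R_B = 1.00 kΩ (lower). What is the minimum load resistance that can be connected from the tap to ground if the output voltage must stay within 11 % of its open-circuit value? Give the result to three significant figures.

R_L(min) ≈ 7.79 kΩ

Output resistance R_th = R_A‖R_B = (25900 × 1000)/26900 = 962.8 Ω.
The fractional drop is R_th/(R_th + R_L); requiring this ≤ 0.110 gives R_L ≥ R_th(1/0.110 − 1) = 962.8 × 8.091 = 7.79 kΩ.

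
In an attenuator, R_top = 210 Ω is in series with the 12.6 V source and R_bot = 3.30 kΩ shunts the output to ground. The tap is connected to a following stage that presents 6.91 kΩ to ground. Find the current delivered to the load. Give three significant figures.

R_bot‖R_L = 2233 Ω; V_out = 12.6 × 2233/2443 = 11.52 V.
I_L = V_out / R_L = 11.52 / 6.91 kΩ = 1.67 mA.

I_L ≈ 1.67 mA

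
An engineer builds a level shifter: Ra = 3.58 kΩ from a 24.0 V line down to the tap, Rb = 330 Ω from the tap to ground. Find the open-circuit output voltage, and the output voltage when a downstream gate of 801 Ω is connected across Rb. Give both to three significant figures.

Open-circuit: V = 24.0 × 330/(3580 + 330) = 2.03 V.
With the load, Rb becomes Rb‖R_L = 233.7 Ω, so V = 24.0 × 233.7/3814 = 1.47 V.

Unloaded: 2.03 V; loaded: 1.47 V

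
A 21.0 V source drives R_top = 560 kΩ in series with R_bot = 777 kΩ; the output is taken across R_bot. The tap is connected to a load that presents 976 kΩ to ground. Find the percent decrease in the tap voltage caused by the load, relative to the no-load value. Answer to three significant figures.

The divider's output (Thévenin) resistance is R_top‖R_bot = 325.4 kΩ.
Fractional drop under load = R_th/(R_th + R_L) = 325.4 / (325.4 + 976) = 0.2501.
So the output falls by 25.0 %.

25.0 %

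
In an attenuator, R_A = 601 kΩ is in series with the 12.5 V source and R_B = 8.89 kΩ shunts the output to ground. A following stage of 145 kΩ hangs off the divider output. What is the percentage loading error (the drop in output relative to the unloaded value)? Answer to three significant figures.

The divider's output (Thévenin) resistance is R_A‖R_B = 8.760 kΩ.
Fractional drop under load = R_th/(R_th + R_L) = 8.760 / (8.760 + 145) = 0.05697.
So the output falls by 5.70 %.

5.70 %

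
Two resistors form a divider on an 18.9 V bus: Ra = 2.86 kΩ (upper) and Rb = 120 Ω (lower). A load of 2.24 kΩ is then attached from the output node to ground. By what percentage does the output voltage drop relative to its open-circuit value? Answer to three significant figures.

The divider's output (Thévenin) resistance is Ra‖Rb = 115.2 Ω.
Fractional drop under load = R_th/(R_th + R_L) = 115.2 / (115.2 + 2240) = 0.04890.
So the output falls by 4.89 %.

4.89 %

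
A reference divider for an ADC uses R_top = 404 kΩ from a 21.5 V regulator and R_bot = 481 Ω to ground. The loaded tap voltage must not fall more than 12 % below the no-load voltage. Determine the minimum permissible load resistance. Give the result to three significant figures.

R_L(min) ≈ 3.52 kΩ

Output resistance R_th = R_top‖R_bot = (404000 × 481)/404500 = 480.4 Ω.
The fractional drop is R_th/(R_th + R_L); requiring this ≤ 0.120 gives R_L ≥ R_th(1/0.120 − 1) = 480.4 × 7.333 = 3.52 kΩ.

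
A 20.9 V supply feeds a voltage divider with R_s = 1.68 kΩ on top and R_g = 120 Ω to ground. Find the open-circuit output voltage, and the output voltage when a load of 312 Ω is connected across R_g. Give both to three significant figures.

Open-circuit: V = 20.9 × 120/(1680 + 120) = 1.39 V.
With the load, R_g becomes R_g‖R_L = 86.67 Ω, so V = 20.9 × 86.67/1767 = 1.03 V.

Unloaded: 1.39 V; loaded: 1.03 V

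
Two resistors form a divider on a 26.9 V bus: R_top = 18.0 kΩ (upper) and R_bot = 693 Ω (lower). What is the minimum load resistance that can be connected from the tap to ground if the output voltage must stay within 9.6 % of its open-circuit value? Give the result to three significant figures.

Output resistance R_th = R_top‖R_bot = (18000 × 693)/18690 = 667.3 Ω.
The fractional drop is R_th/(R_th + R_L); requiring this ≤ 0.0960 gives R_L ≥ R_th(1/0.0960 − 1) = 667.3 × 9.417 = 6.28 kΩ.

R_L(min) ≈ 6.28 kΩ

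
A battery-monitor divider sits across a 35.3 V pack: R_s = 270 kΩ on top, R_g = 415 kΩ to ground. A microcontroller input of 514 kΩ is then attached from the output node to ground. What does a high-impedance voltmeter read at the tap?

The load sits in parallel with R_g: R_g‖R_L = (415 × 514) / (415 + 514) = 229.6 kΩ.
V_out = 35.3 × 229.6 / (270 + 229.6) = 35.3 × 229.6/499.6 = 16.2 V.

V_out ≈ 16.2 V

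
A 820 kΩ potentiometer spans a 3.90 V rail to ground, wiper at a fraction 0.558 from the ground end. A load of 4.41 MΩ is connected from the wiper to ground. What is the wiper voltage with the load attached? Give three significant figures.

The wiper splits the pot into (1−α)R = 362.4 kΩ above and αR = 457.6 kΩ below.
Lower section ‖ load = 414.5 kΩ.
V_wiper = 3.90 × 414.5/(362.4 + 414.5) = 2.08 V.

V ≈ 2.08 V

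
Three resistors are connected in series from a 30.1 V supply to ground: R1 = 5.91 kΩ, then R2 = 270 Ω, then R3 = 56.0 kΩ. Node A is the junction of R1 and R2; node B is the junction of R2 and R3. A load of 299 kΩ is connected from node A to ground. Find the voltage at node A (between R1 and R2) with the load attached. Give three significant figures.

Below node A the series string R2+R3 = 56270 Ω sits in parallel with the 299000 Ω load: 47360 Ω.
V_A = 30.1 × 47360/(5910 + 47360) = 26.8 V.

V ≈ 26.8 V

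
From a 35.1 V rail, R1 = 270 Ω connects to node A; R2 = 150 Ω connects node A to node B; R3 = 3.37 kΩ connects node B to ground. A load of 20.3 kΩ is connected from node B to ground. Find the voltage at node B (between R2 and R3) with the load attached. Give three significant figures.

At node B, R3 is in parallel with the load: R3‖R_L = 2890 Ω.
Below node A the resistance is R2 + (R3‖R_L) = 3040 Ω, so V_A = 35.1 × 3040/3310 = 32.24 V.
Then V_B = V_A × (R3‖R_L)/(R2 + R3‖R_L) = 32.24 × 2890/3040 = 30.6 V.

V ≈ 30.6 V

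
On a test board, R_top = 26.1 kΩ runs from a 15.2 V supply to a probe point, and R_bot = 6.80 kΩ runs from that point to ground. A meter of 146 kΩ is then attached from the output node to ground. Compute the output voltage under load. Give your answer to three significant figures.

The load sits in parallel with R_bot: R_bot‖R_L = (6.80 × 146) / (6.80 + 146) = 6.497 kΩ.
V_out = 15.2 × 6.497 / (26.1 + 6.497) = 15.2 × 6.497/32.60 = 3.03 V.
(Unloaded it would have been 3.14 V.)

V_out ≈ 3.03 V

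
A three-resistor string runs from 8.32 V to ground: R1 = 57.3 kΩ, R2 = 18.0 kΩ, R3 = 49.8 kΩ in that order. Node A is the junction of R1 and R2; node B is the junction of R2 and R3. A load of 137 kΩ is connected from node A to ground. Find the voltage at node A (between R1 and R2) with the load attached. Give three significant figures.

Below node A the series string R2+R3 = 67.80 kΩ sits in parallel with the 137 kΩ load: 45.35 kΩ.
V_A = 8.32 × 45.35/(57.3 + 45.35) = 3.68 V.

V ≈ 3.68 V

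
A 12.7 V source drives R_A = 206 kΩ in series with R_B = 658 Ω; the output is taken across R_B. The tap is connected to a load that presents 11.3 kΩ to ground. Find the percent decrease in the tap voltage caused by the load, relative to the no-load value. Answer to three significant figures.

The divider's output (Thévenin) resistance is R_A‖R_B = 655.9 Ω.
Fractional drop under load = R_th/(R_th + R_L) = 655.9 / (655.9 + 11300) = 0.05486.
So the output falls by 5.49 %.

5.49 %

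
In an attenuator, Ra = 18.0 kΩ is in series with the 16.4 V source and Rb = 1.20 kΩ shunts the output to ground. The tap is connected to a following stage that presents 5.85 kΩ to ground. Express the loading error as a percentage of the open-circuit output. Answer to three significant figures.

16.1 %

Unloaded V = 16.4 × 1.20/19.20 = 1.025 V.
Loaded: Rb‖R_L = 0.9957 kΩ, giving V = 16.4 × 0.9957/19.00 = 0.8597 V.
Drop = (1.025 − 0.8597) / 1.025 = 16.1 %.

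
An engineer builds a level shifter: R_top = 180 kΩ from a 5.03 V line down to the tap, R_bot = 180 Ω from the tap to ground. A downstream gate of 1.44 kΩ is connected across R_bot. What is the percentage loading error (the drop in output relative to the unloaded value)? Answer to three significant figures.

The divider's output (Thévenin) resistance is R_top‖R_bot = 179.8 Ω.
Fractional drop under load = R_th/(R_th + R_L) = 179.8 / (179.8 + 1440) = 0.1110.
So the output falls by 11.1 %.

11.1 %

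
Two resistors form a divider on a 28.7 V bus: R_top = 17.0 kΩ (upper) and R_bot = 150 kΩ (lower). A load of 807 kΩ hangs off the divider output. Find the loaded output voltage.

The load sits in parallel with R_bot: R_bot‖R_L = (150 × 807) / (150 + 807) = 126.5 kΩ.
V_out = 28.7 × 126.5 / (17.0 + 126.5) = 28.7 × 126.5/143.5 = 25.3 V.

V_out ≈ 25.3 V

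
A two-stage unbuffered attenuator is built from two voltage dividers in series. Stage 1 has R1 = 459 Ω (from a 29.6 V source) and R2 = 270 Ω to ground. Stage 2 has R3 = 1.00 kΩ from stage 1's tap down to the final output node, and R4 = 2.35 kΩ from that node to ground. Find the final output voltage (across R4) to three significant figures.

V_out ≈ 7.32 V

Stage 2 presents R3+R4 = 3350 Ω as a load on stage 1's tap.
Stage 1's lower leg becomes R2‖(R3+R4) = 249.9 Ω, so V_mid = 29.6 × 249.9/708.9 = 10.43 V.
Stage 2 is itself unloaded: V_out = V_mid × R4/(R3+R4) = 10.43 × 2350/3350 = 7.32 V.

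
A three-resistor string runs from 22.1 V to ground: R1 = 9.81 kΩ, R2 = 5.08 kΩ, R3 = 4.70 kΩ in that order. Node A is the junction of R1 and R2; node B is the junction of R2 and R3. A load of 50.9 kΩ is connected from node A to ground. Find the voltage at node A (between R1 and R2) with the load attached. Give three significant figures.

V ≈ 10.1 V

Below node A the series string R2+R3 = 9.780 kΩ sits in parallel with the 50.9 kΩ load: 8.204 kΩ.
V_A = 22.1 × 8.204/(9.81 + 8.204) = 10.1 V.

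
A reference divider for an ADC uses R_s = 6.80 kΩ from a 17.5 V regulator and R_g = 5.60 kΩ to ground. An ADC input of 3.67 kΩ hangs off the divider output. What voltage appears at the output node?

V_out ≈ 4.30 V

The load sits in parallel with R_g: R_g‖R_L = (5.60 × 3.67) / (5.60 + 3.67) = 2.217 kΩ.
V_out = 17.5 × 2.217 / (6.80 + 2.217) = 17.5 × 2.217/9.017 = 4.30 V.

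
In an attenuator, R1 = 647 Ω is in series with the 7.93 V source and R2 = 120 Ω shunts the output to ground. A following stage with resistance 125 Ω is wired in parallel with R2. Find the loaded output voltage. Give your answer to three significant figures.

The load sits in parallel with R2: R2‖R_L = (120 × 125) / (120 + 125) = 61.22 Ω.
V_out = 7.93 × 61.22 / (647 + 61.22) = 7.93 × 61.22/708.2 = 0.686 V.

V_out ≈ 0.686 V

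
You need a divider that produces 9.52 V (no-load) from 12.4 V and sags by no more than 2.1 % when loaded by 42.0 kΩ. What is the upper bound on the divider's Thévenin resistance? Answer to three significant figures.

Loading drop = R_th/(R_th + R_L) ≤ 0.0210, so R_th ≤ R_L · ε/(1−ε) = 42.0 kΩ × 0.0210/0.9790 = 901 Ω.
(Any R1, R2 with R2/(R1+R2) = 0.768 and R1‖R2 ≤ 901 Ω will meet the spec.)

R_th ≤ 901 Ω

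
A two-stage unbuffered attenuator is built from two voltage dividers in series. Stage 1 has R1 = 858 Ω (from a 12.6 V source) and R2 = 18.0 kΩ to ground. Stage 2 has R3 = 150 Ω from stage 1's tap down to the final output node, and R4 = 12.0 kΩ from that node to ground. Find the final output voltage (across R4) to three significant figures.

V_out ≈ 11.1 V

Stage 2 presents R3+R4 = 12150 Ω as a load on stage 1's tap.
Stage 1's lower leg becomes R2‖(R3+R4) = 7254 Ω, so V_mid = 12.6 × 7254/8112 = 11.27 V.
Stage 2 is itself unloaded: V_out = V_mid × R4/(R3+R4) = 11.27 × 12000/12150 = 11.1 V.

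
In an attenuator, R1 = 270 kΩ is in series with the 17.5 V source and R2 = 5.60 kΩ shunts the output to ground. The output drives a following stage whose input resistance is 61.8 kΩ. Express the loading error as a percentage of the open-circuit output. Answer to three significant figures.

Unloaded V = 17.5 × 5.60/275.6 = 0.35559 V.
Loaded: R2‖R_L = 5.135 kΩ, giving V = 17.5 × 5.135/275.1 = 0.32659 V.
Drop = (0.35559 − 0.32659) / 0.35559 = 8.15 %.

8.15 %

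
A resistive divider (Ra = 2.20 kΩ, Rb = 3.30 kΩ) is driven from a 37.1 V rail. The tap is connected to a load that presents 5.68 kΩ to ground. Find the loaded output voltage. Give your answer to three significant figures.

The load sits in parallel with Rb: Rb‖R_L = (3.30 × 5.68) / (3.30 + 5.68) = 2.087 kΩ.
V_out = 37.1 × 2.087 / (2.20 + 2.087) = 37.1 × 2.087/4.287 = 18.1 V.
(Unloaded it would have been 22.3 V.)

V_out ≈ 18.1 V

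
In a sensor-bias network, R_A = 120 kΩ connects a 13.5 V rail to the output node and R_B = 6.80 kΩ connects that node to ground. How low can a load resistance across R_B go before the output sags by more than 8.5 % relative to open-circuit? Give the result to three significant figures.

Output resistance R_th = R_A‖R_B = (120 × 6.80)/126.8 = 6.435 kΩ.
The fractional drop is R_th/(R_th + R_L); requiring this ≤ 0.0850 gives R_L ≥ R_th(1/0.0850 − 1) = 6.435 × 10.76 = 69.3 kΩ.

R_L(min) ≈ 69.3 kΩ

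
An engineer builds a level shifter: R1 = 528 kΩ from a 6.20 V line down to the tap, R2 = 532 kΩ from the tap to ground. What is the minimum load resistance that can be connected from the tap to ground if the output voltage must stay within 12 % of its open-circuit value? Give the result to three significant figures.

Output resistance R_th = R1‖R2 = (528 × 532)/1060 = 265.0 kΩ.
The fractional drop is R_th/(R_th + R_L); requiring this ≤ 0.120 gives R_L ≥ R_th(1/0.120 − 1) = 265.0 × 7.333 = 1.94 MΩ.

R_L(min) ≈ 1.94 MΩ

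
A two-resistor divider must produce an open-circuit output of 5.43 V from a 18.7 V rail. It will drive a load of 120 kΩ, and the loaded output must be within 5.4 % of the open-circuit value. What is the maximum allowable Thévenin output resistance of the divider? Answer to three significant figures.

R_th ≤ 6.85 kΩ

Loading drop = R_th/(R_th + R_L) ≤ 0.0540, so R_th ≤ R_L · ε/(1−ε) = 120 kΩ × 0.0540/0.9460 = 6.85 kΩ.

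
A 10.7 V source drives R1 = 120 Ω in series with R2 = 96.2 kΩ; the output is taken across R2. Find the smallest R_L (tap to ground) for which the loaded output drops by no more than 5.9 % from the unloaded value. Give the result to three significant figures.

Output resistance R_th = R1‖R2 = (120 × 96200)/96320 = 119.9 Ω.
The fractional drop is R_th/(R_th + R_L); requiring this ≤ 0.0590 gives R_L ≥ R_th(1/0.0590 − 1) = 119.9 × 15.95 = 1.91 kΩ.

R_L(min) ≈ 1.91 kΩ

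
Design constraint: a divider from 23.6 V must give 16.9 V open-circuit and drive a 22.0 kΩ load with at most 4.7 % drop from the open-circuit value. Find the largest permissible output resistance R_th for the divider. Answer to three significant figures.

Loading drop = R_th/(R_th + R_L) ≤ 0.0470, so R_th ≤ R_L · ε/(1−ε) = 22.0 kΩ × 0.0470/0.9530 = 1.08 kΩ.

R_th ≤ 1.08 kΩ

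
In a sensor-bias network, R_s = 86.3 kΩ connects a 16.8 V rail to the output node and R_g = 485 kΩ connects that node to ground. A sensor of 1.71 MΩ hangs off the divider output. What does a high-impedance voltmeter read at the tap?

V_out ≈ 13.7 V

The load sits in parallel with R_g: R_g‖R_L = (485 × 1710) / (485 + 1710) = 377.8 kΩ.
V_out = 16.8 × 377.8 / (86.3 + 377.8) = 16.8 × 377.8/464.1 = 13.7 V.
(Unloaded it would have been 14.3 V.)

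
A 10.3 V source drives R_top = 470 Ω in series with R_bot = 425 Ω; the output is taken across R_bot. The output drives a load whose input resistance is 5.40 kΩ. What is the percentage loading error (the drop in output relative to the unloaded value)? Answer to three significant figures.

The divider's output (Thévenin) resistance is R_top‖R_bot = 223.2 Ω.
Fractional drop under load = R_th/(R_th + R_L) = 223.2 / (223.2 + 5400) = 0.03969.
So the output falls by 3.97 %.

3.97 %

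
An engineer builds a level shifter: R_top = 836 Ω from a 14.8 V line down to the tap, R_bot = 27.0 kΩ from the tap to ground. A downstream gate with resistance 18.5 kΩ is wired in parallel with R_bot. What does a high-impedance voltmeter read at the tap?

The load sits in parallel with R_bot: R_bot‖R_L = (27000 × 18500) / (27000 + 18500) = 10980 Ω.
V_out = 14.8 × 10980 / (836 + 10980) = 14.8 × 10980/11810 = 13.8 V.

V_out ≈ 13.8 V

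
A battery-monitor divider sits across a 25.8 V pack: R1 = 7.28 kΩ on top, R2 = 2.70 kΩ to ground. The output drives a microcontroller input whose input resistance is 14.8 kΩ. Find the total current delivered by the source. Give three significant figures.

I ≈ 2.70 mA

R2‖R_L = 2.283 kΩ, so the source sees R1 + R2‖R_L = 9.563 kΩ.
I = 25.8 V / 9.563 kΩ = 2.70 mA.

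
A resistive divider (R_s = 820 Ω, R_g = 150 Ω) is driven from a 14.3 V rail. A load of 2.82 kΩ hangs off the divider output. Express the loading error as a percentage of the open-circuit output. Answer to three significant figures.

The divider's output (Thévenin) resistance is R_s‖R_g = 126.8 Ω.
Fractional drop under load = R_th/(R_th + R_L) = 126.8 / (126.8 + 2820) = 0.04303.
So the output falls by 4.30 %.

4.30 %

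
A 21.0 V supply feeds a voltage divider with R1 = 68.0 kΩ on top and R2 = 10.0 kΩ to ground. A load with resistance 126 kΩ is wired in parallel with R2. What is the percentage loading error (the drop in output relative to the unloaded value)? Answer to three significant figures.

6.47 %

The divider's output (Thévenin) resistance is R1‖R2 = 8.718 kΩ.
Fractional drop under load = R_th/(R_th + R_L) = 8.718 / (8.718 + 126) = 0.06471.
So the output falls by 6.47 %.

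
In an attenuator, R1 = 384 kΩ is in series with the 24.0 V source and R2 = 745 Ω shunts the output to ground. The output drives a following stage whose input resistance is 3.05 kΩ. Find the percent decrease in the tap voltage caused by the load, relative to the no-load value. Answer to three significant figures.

19.6 %

Unloaded V = 24.0 × 745/384700 = 0.04647 V.
Loaded: R2‖R_L = 598.7 Ω, giving V = 24.0 × 598.7/384600 = 0.03736 V.
Drop = (0.04647 − 0.03736) / 0.04647 = 19.6 %.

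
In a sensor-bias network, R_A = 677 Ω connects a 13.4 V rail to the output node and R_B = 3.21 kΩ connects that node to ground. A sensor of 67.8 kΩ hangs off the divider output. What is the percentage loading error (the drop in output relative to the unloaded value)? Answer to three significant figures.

0.818 %

The divider's output (Thévenin) resistance is R_A‖R_B = 559.1 Ω.
Fractional drop under load = R_th/(R_th + R_L) = 559.1 / (559.1 + 67800) = 0.008179.
So the output falls by 0.818 %.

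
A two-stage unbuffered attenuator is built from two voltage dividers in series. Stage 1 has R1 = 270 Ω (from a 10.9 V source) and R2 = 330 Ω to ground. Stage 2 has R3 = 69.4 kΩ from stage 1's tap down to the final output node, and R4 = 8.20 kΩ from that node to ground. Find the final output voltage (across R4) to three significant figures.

Stage 2 presents R3+R4 = 77600 Ω as a load on stage 1's tap.
Stage 1's lower leg becomes R2‖(R3+R4) = 328.6 Ω, so V_mid = 10.9 × 328.6/598.6 = 5.984 V.
Stage 2 is itself unloaded: V_out = V_mid × R4/(R3+R4) = 5.984 × 8200/77600 = 0.632 V.

V_out ≈ 0.632 V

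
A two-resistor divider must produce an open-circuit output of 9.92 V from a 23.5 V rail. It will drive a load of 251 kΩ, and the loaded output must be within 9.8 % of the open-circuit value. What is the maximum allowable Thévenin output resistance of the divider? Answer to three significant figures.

Loading drop = R_th/(R_th + R_L) ≤ 0.0980, so R_th ≤ R_L · ε/(1−ε) = 251 kΩ × 0.0980/0.9020 = 27.3 kΩ.

R_th ≤ 27.3 kΩ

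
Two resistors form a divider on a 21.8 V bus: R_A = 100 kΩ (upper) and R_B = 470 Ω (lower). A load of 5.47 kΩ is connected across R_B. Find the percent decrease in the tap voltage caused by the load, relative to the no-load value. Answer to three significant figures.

7.88 %

The divider's output (Thévenin) resistance is R_A‖R_B = 467.8 Ω.
Fractional drop under load = R_th/(R_th + R_L) = 467.8 / (467.8 + 5470) = 0.07878.
So the output falls by 7.88 %.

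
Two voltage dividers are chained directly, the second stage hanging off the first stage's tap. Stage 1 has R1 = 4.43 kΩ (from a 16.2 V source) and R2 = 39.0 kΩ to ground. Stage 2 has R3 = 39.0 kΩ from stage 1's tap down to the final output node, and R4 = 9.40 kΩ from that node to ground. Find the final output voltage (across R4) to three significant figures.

V_out ≈ 2.61 V

Stage 2 presents R3+R4 = 48.40 kΩ as a load on stage 1's tap.
Stage 1's lower leg becomes R2‖(R3+R4) = 21.60 kΩ, so V_mid = 16.2 × 21.60/26.03 = 13.44 V.
Stage 2 is itself unloaded: V_out = V_mid × R4/(R3+R4) = 13.44 × 9.40/48.40 = 2.61 V.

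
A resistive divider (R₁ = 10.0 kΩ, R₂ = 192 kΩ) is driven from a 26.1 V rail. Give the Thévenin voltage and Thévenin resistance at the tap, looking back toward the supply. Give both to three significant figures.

V_th is the open-circuit tap voltage: 26.1 × 192/(10.0 + 192) = 24.8 V.
With the supply zeroed, R₁ and R₂ appear in parallel from the tap: R_th = R₁‖R₂ = (10.0 × 192)/202.0 = 9.50 kΩ.

V_th = 24.8 V, R_th = 9.50 kΩ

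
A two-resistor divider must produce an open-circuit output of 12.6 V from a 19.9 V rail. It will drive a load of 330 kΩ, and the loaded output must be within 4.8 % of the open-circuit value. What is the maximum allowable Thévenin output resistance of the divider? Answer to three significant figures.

R_th ≤ 16.6 kΩ

Loading drop = R_th/(R_th + R_L) ≤ 0.0480, so R_th ≤ R_L · ε/(1−ε) = 330 kΩ × 0.0480/0.9520 = 16.6 kΩ.
(Any R1, R2 with R2/(R1+R2) = 0.633 and R1‖R2 ≤ 16.6 kΩ will meet the spec.)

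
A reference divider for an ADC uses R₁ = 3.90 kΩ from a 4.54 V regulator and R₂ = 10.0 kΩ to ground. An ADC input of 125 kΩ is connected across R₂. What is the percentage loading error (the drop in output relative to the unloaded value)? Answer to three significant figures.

The divider's output (Thévenin) resistance is R₁‖R₂ = 2.806 kΩ.
Fractional drop under load = R_th/(R_th + R_L) = 2.806 / (2.806 + 125) = 0.02195.
So the output falls by 2.20 %.

2.20 %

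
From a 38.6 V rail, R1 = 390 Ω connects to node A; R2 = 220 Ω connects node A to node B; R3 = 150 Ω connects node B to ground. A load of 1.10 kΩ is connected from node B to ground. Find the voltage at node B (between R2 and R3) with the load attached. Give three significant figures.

At node B, R3 is in parallel with the load: R3‖R_L = 132.0 Ω.
Below node A the resistance is R2 + (R3‖R_L) = 352.0 Ω, so V_A = 38.6 × 352.0/742.0 = 18.31 V.
Then V_B = V_A × (R3‖R_L)/(R2 + R3‖R_L) = 18.31 × 132.0/352.0 = 6.87 V.

V ≈ 6.87 V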